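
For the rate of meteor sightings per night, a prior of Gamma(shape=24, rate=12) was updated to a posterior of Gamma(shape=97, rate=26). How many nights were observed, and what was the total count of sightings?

A Gamma(α, β) prior (rate parametrization) on a Poisson rate with n observations summing to S gives posterior Gamma(α+S, β+n).
Matching: Σxᵢ = 97 − 24 = 73 and n = 26 − 12 = 14.

n = 14 nights with total 73 sightings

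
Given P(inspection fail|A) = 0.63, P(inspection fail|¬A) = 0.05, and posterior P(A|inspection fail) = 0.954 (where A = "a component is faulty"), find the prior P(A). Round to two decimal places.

Bayes' rule in odds form gives O(A|E) = O(A)·[P(E|A)/P(E|¬A)], hence O(A) = O(A|E)/LR.
Posterior odds = 0.954/(1−0.954) = 20.7391. LR = 0.63/0.05 = 12.6000.
Prior odds = 20.7391/12.6000 = 1.6460, so P(A) = 1.6460/(1+1.6460) ≈ 0.62.

P(A) = 0.62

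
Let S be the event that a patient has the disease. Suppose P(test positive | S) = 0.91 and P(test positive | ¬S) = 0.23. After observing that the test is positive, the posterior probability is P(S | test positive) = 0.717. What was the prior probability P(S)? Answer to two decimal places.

P(S) = 0.39

In odds form, posterior odds = prior odds × likelihood ratio, so prior odds = posterior odds ÷ LR.
Posterior odds = 0.717/(1−0.717) = 2.5336. LR = 0.91/0.23 = 3.9565.
Prior odds = 2.5336/3.9565 = 0.6404, so P(S) = 0.6404/(1+0.6404) ≈ 0.39.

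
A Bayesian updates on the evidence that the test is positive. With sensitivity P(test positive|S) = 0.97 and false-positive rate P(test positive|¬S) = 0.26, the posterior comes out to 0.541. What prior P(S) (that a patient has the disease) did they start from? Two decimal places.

Bayes' rule in odds form gives O(S|E) = O(S)·[P(E|S)/P(E|¬S)], hence O(S) = O(S|E)/LR.
Posterior odds = 0.541/(1−0.541) = 1.1786. LR = 0.97/0.26 = 3.7308.
Prior odds = 1.1786/3.7308 = 0.3159, so P(S) = 0.3159/(1+0.3159) ≈ 0.24.

P(S) = 0.24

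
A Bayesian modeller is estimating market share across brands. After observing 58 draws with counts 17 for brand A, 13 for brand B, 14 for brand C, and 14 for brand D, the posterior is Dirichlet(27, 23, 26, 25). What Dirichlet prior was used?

Dirichlet(10, 10, 12, 11)

For a Dirichlet(α) prior with multinomial counts c, the posterior is Dirichlet(α + c) componentwise.
Subtract each count from the matching posterior parameter: 27−17=10, 23−13=10, 26−14=12, 25−14=11.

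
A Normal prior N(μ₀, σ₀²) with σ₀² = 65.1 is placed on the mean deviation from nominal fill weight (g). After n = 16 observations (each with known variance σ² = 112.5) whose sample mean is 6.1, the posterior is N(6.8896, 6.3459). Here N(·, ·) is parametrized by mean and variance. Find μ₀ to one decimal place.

μ₀ = 14.2

The posterior mean is a precision-weighted average: μ_n = (τ₀μ₀ + τ_data·x̄)/(τ₀+τ_data), with τ₀=1/σ₀² and τ_data=n/σ².
Here τ₀ = 1/65.1 = 0.015361 and τ_data = 16/112.5 = 0.142222, so τ_n = 0.157583.
Rearranging for μ₀: μ₀ = (μ_n·τ_n − τ_data·x̄)/τ₀ = (6.8896·0.157583 − 0.142222·6.1) / 0.015361 = 0.218130/0.015361 ≈ 14.2.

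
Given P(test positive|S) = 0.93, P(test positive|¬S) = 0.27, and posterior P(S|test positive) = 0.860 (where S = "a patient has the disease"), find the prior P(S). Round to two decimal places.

P(S) = 0.64

Bayes' rule in odds form gives O(S|E) = O(S)·[P(E|S)/P(E|¬S)], hence O(S) = O(S|E)/LR.
Posterior odds = 0.860/(1−0.860) = 6.1429. LR = 0.93/0.27 = 3.4444.
Prior odds = 6.1429/3.4444 = 1.7834, so P(S) = 1.7834/(1+1.7834) ≈ 0.64.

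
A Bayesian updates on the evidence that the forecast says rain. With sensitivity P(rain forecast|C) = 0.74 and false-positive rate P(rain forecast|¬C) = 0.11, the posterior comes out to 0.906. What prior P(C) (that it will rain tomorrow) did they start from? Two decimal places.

P(C) = 0.59

Bayes' rule in odds form gives O(C|E) = O(C)·[P(E|C)/P(E|¬C)], hence O(C) = O(C|E)/LR.
Posterior odds = 0.906/(1−0.906) = 9.6383. LR = 0.74/0.11 = 6.7273.
Prior odds = 9.6383/6.7273 = 1.4327, so P(C) = 1.4327/(1+1.4327) ≈ 0.59.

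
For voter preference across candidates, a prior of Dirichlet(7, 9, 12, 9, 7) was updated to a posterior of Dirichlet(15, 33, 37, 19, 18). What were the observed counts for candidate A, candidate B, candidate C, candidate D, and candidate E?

counts (8, 24, 25, 10, 11)

For a Dirichlet(α) prior with multinomial counts c, the posterior is Dirichlet(α + c) componentwise.
Counts are posterior − prior componentwise: 15−7=8, 33−9=24, 37−12=25, 19−9=10, 18−7=11.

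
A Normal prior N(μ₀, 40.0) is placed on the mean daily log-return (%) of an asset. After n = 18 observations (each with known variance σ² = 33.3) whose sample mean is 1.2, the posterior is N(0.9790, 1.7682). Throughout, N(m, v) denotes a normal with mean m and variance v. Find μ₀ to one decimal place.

The posterior mean is a precision-weighted average: μ_n = (τ₀μ₀ + τ_data·x̄)/(τ₀+τ_data), with τ₀=1/σ₀² and τ_data=n/σ².
Here τ₀ = 1/40.0 = 0.025000 and τ_data = 18/33.3 = 0.540541, so τ_n = 0.565541.
Rearranging for μ₀: μ₀ = (μ_n·τ_n − τ_data·x̄)/τ₀ = (0.9790·0.565541 − 0.540541·1.2) / 0.025000 = -0.094985/0.025000 ≈ -3.8.

μ₀ = -3.8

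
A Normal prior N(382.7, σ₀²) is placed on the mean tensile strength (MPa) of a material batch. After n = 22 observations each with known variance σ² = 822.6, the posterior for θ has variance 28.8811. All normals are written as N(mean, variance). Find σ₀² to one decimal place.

σ₀² = 126.9

Posterior precision equals prior precision plus data precision: 1/σ_n² = 1/σ₀² + n/σ².
So 1/σ₀² = 1/28.8811 − 22/822.6 = 0.034625 − 0.026744 = 0.007881.
Hence σ₀² = 1/0.007881 ≈ 126.9.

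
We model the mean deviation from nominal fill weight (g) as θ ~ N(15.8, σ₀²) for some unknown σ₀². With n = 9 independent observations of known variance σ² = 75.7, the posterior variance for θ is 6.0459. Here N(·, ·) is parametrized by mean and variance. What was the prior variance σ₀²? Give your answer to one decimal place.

σ₀² = 21.5

Posterior precision equals prior precision plus data precision: 1/σ_n² = 1/σ₀² + n/σ².
So 1/σ₀² = 1/6.0459 − 9/75.7 = 0.165401 − 0.118890 = 0.046511.
Hence σ₀² = 1/0.046511 ≈ 21.5.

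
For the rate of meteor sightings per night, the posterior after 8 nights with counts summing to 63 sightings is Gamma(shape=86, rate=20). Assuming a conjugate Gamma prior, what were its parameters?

Gamma–Poisson conjugacy: posterior shape = α + Σxᵢ, posterior rate = β + n.
So α = 86 − 63 = 23 and β = 20 − 8 = 12.

Gamma(shape=23, rate=12)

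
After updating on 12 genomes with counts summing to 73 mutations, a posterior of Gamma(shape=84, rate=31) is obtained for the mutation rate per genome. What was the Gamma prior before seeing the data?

A Gamma(α, β) prior (rate parametrization) on a Poisson rate with n observations summing to S gives posterior Gamma(α+S, β+n).
So α = 84 − 73 = 11 and β = 31 − 12 = 19.

Gamma(shape=11, rate=19)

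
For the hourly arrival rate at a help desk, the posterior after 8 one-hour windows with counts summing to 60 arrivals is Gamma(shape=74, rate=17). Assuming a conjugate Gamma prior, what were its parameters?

Gamma–Poisson conjugacy: posterior shape = α + Σxᵢ, posterior rate = β + n.
So α = 74 − 60 = 14 and β = 17 − 8 = 9.

Gamma(shape=14, rate=9)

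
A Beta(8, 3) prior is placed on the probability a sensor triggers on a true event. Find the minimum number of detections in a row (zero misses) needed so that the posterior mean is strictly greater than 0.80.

After k detections and 0 misses the posterior is Beta(8+k, 3), with mean (8+k)/(8+3+k).
Set (8+k)/(11+k) > 0.80 and solve: k > (0.80·11 − 8)/(1 − 0.80) = 4.000.
The smallest integer exceeding 4.000 is 5, and checking k=5: (13)/(16) = 0.8125 > 0.80.

k = 5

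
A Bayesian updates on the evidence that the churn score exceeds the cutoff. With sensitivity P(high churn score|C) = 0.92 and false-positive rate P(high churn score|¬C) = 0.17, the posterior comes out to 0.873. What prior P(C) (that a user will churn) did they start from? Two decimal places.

P(C) = 0.56

In odds form, posterior odds = prior odds × likelihood ratio, so prior odds = posterior odds ÷ LR.
Posterior odds = 0.873/(1−0.873) = 6.8740. LR = 0.92/0.17 = 5.4118.
Prior odds = 6.8740/5.4118 = 1.2702, so P(C) = 1.2702/(1+1.2702) ≈ 0.56.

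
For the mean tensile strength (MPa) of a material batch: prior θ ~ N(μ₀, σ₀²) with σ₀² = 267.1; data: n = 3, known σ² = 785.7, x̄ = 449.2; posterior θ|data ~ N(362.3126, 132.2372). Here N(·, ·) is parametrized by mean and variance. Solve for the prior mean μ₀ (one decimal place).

With known observation variance, the Normal–Normal posterior has precision τ_n = τ₀ + n/σ² and mean μ_n = (τ₀μ₀ + (n/σ²)x̄)/τ_n.
Here τ₀ = 1/267.1 = 0.003744 and τ_data = 3/785.7 = 0.003818, so τ_n = 0.007562.
Rearranging for μ₀: μ₀ = (μ_n·τ_n − τ_data·x̄)/τ₀ = (362.3126·0.007562 − 0.003818·449.2) / 0.003744 = 1.024762/0.003744 ≈ 273.7.

μ₀ = 273.7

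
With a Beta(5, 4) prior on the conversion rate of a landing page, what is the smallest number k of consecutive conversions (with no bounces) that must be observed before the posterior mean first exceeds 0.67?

After k conversions and 0 bounces the posterior is Beta(5+k, 4), with mean (5+k)/(5+4+k).
Set (5+k)/(9+k) > 0.67 and solve: k > (0.67·9 − 5)/(1 − 0.67) = 3.121.
The smallest integer exceeding 3.121 is 4, and checking k=4: (9)/(13) = 0.6923 > 0.67.

k = 4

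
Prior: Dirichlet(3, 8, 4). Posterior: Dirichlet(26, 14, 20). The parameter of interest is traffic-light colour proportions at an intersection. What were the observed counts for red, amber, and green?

counts (23, 6, 16)

For a Dirichlet(α) prior with multinomial counts c, the posterior is Dirichlet(α + c) componentwise.
Counts are posterior − prior componentwise: 26−3=23, 14−8=6, 20−4=16.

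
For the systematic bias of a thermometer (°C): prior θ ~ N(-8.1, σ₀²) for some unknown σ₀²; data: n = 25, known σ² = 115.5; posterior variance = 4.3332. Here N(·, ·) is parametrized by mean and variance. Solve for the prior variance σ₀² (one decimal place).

Posterior precision equals prior precision plus data precision: 1/σ_n² = 1/σ₀² + n/σ².
So 1/σ₀² = 1/4.3332 − 25/115.5 = 0.230776 − 0.216450 = 0.014326.
Hence σ₀² = 1/0.014326 ≈ 69.8.

σ₀² = 69.8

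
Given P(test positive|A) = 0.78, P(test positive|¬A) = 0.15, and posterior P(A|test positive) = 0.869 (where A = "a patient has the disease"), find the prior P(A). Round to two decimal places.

Bayes' rule in odds form gives O(A|E) = O(A)·[P(E|A)/P(E|¬A)], hence O(A) = O(A|E)/LR.
Posterior odds = 0.869/(1−0.869) = 6.6336. LR = 0.78/0.15 = 5.2000.
Prior odds = 6.6336/5.2000 = 1.2757, so P(A) = 1.2757/(1+1.2757) ≈ 0.56.

P(A) = 0.56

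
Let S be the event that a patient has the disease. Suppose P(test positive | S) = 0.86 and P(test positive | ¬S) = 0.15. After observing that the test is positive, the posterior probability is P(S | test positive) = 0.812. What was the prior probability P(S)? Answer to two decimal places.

Bayes' rule in odds form gives O(S|E) = O(S)·[P(E|S)/P(E|¬S)], hence O(S) = O(S|E)/LR.
Posterior odds = 0.812/(1−0.812) = 4.3191. LR = 0.86/0.15 = 5.7333.
Prior odds = 4.3191/5.7333 = 0.7533, so P(S) = 0.7533/(1+0.7533) ≈ 0.43.

P(S) = 0.43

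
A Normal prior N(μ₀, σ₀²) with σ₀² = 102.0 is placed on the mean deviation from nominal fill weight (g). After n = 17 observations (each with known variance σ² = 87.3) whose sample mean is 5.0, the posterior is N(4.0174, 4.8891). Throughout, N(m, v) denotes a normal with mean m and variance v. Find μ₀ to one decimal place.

μ₀ = -15.5

The posterior mean is a precision-weighted average: μ_n = (τ₀μ₀ + τ_data·x̄)/(τ₀+τ_data), with τ₀=1/σ₀² and τ_data=n/σ².
Here τ₀ = 1/102.0 = 0.009804 and τ_data = 17/87.3 = 0.194731, so τ_n = 0.204535.
Rearranging for μ₀: μ₀ = (μ_n·τ_n − τ_data·x̄)/τ₀ = (4.0174·0.204535 − 0.194731·5.0) / 0.009804 = -0.151956/0.009804 ≈ -15.5.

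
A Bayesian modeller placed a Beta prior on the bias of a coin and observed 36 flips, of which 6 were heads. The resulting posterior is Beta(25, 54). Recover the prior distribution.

Beta is conjugate to the binomial likelihood: posterior = Beta(α+s, β+f).
Subtract the data counts: 25−6=19, 54−30=24.

Beta(19, 24)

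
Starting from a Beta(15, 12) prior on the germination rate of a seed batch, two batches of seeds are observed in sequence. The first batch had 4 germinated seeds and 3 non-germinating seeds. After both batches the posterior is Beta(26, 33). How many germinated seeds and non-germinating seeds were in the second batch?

Because Beta–binomial updating is additive in the counts, the combined data contributed (α_post−α_prior, β_post−β_prior) successes and failures.
Total across both batches: 26−15=11 germinated seeds, 33−12=21 non-germinating seeds.
Subtract the first batch: 11−4=7 germinated seeds and 21−3=18 non-germinating seeds.

7 germinated seeds and 18 non-germinating seeds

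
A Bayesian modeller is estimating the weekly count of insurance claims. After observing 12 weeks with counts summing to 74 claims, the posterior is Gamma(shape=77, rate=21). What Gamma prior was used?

Gamma(shape=3, rate=9)

A Gamma(α, β) prior (rate parametrization) on a Poisson rate with n observations summing to S gives posterior Gamma(α+S, β+n).
So α = 77 − 74 = 3 and β = 21 − 12 = 9.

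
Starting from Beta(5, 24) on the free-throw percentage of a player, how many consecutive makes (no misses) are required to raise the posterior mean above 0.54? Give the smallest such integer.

k = 24

After k makes and 0 misses the posterior is Beta(5+k, 24), with mean (5+k)/(5+24+k).
Set (5+k)/(29+k) > 0.54 and solve: k > (0.54·29 − 5)/(1 − 0.54) = 23.174.
The smallest integer exceeding 23.174 is 24, and checking k=24: (29)/(53) = 0.5472 > 0.54.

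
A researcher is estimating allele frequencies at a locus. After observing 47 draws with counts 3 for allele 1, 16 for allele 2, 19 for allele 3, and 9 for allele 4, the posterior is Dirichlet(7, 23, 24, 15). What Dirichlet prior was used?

Dirichlet(4, 7, 5, 6)

For a Dirichlet(α) prior with multinomial counts c, the posterior is Dirichlet(α + c) componentwise.
Subtract each count from the matching posterior parameter: 7−3=4, 23−16=7, 24−19=5, 15−9=6.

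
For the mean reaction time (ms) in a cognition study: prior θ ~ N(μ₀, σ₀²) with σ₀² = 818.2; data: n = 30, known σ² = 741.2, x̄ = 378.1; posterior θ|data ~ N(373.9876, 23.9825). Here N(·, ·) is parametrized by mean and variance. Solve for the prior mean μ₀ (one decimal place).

The posterior mean is a precision-weighted average: μ_n = (τ₀μ₀ + τ_data·x̄)/(τ₀+τ_data), with τ₀=1/σ₀² and τ_data=n/σ².
Here τ₀ = 1/818.2 = 0.001222 and τ_data = 30/741.2 = 0.040475, so τ_n = 0.041697.
Rearranging for μ₀: μ₀ = (μ_n·τ_n − τ_data·x̄)/τ₀ = (373.9876·0.041697 − 0.040475·378.1) / 0.001222 = 0.290563/0.001222 ≈ 237.8.

μ₀ = 237.8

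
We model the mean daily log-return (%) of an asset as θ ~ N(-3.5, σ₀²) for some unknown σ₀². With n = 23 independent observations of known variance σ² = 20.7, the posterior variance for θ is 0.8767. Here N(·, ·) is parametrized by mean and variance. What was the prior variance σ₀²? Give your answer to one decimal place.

For the Normal–Normal model with known σ², precisions add: τ_n = τ₀ + n/σ².
So 1/σ₀² = 1/0.8767 − 23/20.7 = 1.140641 − 1.111111 = 0.029530.
Hence σ₀² = 1/0.029530 ≈ 33.9.

σ₀² = 33.9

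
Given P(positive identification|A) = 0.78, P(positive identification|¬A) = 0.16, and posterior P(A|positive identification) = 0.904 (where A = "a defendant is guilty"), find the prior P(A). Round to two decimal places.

P(A) = 0.66

In odds form, posterior odds = prior odds × likelihood ratio, so prior odds = posterior odds ÷ LR.
Posterior odds = 0.904/(1−0.904) = 9.4167. LR = 0.78/0.16 = 4.8750.
Prior odds = 9.4167/4.8750 = 1.9316, so P(A) = 1.9316/(1+1.9316) ≈ 0.66.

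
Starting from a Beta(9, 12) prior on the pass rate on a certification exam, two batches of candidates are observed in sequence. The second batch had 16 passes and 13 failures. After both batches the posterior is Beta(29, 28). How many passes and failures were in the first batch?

Because Beta–binomial updating is additive in the counts, the combined data contributed (α_post−α_prior, β_post−β_prior) successes and failures.
Total across both batches: 29−9=20 passes, 28−12=16 failures.
Subtract the second batch: 20−16=4 passes and 16−13=3 failures.

4 passes and 3 failures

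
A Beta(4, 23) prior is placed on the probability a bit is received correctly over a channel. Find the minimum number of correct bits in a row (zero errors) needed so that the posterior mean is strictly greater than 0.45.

k = 15

After k correct bits and 0 errors the posterior is Beta(4+k, 23), with mean (4+k)/(4+23+k).
Set (4+k)/(27+k) > 0.45 and solve: k > (0.45·27 − 4)/(1 − 0.45) = 14.818.
The smallest integer exceeding 14.818 is 15.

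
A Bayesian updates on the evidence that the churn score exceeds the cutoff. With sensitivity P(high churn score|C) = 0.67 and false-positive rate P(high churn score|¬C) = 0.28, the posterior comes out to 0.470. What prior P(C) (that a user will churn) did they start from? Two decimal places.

Bayes' rule in odds form gives O(C|E) = O(C)·[P(E|C)/P(E|¬C)], hence O(C) = O(C|E)/LR.
Posterior odds = 0.470/(1−0.470) = 0.8868. LR = 0.67/0.28 = 2.3929.
Prior odds = 0.8868/2.3929 = 0.3706, so P(C) = 0.3706/(1+0.3706) ≈ 0.27.

P(C) = 0.27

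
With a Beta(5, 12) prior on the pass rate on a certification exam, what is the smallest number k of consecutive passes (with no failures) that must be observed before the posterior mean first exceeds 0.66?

After k passes and 0 failures the posterior is Beta(5+k, 12), with mean (5+k)/(5+12+k).
Set (5+k)/(17+k) > 0.66 and solve: k > (0.66·17 − 5)/(1 − 0.66) = 18.294.
The smallest integer exceeding 18.294 is 19.

k = 19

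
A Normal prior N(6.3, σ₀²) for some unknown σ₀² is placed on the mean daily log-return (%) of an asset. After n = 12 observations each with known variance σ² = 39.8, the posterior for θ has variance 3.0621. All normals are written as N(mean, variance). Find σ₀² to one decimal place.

For the Normal–Normal model with known σ², precisions add: τ_n = τ₀ + n/σ².
So 1/σ₀² = 1/3.0621 − 12/39.8 = 0.326573 − 0.301508 = 0.025065.
Hence σ₀² = 1/0.025065 ≈ 39.9.

σ₀² = 39.9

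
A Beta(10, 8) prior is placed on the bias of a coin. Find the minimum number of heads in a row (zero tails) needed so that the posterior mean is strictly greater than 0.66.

k = 6

After k heads and 0 tails the posterior is Beta(10+k, 8), with mean (10+k)/(10+8+k).
Set (10+k)/(18+k) > 0.66 and solve: k > (0.66·18 − 10)/(1 − 0.66) = 5.529.
The smallest integer exceeding 5.529 is 6.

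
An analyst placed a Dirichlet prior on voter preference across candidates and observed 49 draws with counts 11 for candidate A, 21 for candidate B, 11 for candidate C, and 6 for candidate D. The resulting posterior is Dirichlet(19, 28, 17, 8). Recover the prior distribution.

Dirichlet(8, 7, 6, 2)

For a Dirichlet(α) prior with multinomial counts c, the posterior is Dirichlet(α + c) componentwise.
Subtract each count from the matching posterior parameter: 19−11=8, 28−21=7, 17−11=6, 8−6=2.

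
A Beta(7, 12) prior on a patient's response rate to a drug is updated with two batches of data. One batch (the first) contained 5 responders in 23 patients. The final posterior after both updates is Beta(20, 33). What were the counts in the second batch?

Because Beta–binomial updating is additive in the counts, the combined data contributed (α_post−α_prior, β_post−β_prior) successes and failures.
Total across both batches: 20−7=13 responders, 33−12=21 non-responders.
Subtract the first batch: 13−5=8 responders and 21−18=3 non-responders.

8 responders and 3 non-responders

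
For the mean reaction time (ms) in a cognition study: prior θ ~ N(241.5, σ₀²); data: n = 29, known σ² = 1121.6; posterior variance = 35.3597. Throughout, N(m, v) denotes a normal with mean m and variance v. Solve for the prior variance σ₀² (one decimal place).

For the Normal–Normal model with known σ², precisions add: τ_n = τ₀ + n/σ².
So 1/σ₀² = 1/35.3597 − 29/1121.6 = 0.028281 − 0.025856 = 0.002425.
Hence σ₀² = 1/0.002425 ≈ 412.4.

σ₀² = 412.4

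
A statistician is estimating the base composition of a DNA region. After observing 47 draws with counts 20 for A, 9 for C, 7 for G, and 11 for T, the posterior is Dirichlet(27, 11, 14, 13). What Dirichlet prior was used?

Dirichlet(7, 2, 7, 2)

For a Dirichlet(α) prior with multinomial counts c, the posterior is Dirichlet(α + c) componentwise.
Subtract each count from the matching posterior parameter: 27−20=7, 11−9=2, 14−7=7, 13−11=2.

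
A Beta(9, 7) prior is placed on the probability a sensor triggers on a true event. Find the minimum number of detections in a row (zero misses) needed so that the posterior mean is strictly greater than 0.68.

k = 6

After k detections and 0 misses the posterior is Beta(9+k, 7), with mean (9+k)/(9+7+k).
Set (9+k)/(16+k) > 0.68 and solve: k > (0.68·16 − 9)/(1 − 0.68) = 5.875.
The smallest integer exceeding 5.875 is 6, and checking k=6: (15)/(22) = 0.6818 > 0.68.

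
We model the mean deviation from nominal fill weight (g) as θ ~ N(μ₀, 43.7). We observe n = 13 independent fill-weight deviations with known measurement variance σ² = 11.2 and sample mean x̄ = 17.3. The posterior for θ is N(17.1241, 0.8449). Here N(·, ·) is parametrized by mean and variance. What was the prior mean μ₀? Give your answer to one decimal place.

μ₀ = 8.2

With known observation variance, the Normal–Normal posterior has precision τ_n = τ₀ + n/σ² and mean μ_n = (τ₀μ₀ + (n/σ²)x̄)/τ_n.
Here τ₀ = 1/43.7 = 0.022883 and τ_data = 13/11.2 = 1.160714, so τ_n = 1.183597.
Rearranging for μ₀: μ₀ = (μ_n·τ_n − τ_data·x̄)/τ₀ = (17.1241·1.183597 − 1.160714·17.3) / 0.022883 = 0.187681/0.022883 ≈ 8.2.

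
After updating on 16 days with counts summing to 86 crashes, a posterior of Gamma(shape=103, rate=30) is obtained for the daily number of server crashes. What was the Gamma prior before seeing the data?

Gamma(shape=17, rate=14)

A Gamma(α, β) prior (rate parametrization) on a Poisson rate with n observations summing to S gives posterior Gamma(α+S, β+n).
So α = 103 − 86 = 17 and β = 30 − 16 = 14.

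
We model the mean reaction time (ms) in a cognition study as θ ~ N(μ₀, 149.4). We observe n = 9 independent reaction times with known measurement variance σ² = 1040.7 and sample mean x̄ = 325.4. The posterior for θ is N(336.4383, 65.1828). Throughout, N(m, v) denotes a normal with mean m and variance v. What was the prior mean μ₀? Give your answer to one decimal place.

μ₀ = 350.7

With known observation variance, the Normal–Normal posterior has precision τ_n = τ₀ + n/σ² and mean μ_n = (τ₀μ₀ + (n/σ²)x̄)/τ_n.
Here τ₀ = 1/149.4 = 0.006693 and τ_data = 9/1040.7 = 0.008648, so τ_n = 0.015341.
Rearranging for μ₀: μ₀ = (μ_n·τ_n − τ_data·x̄)/τ₀ = (336.4383·0.015341 − 0.008648·325.4) / 0.006693 = 2.347241/0.006693 ≈ 350.7.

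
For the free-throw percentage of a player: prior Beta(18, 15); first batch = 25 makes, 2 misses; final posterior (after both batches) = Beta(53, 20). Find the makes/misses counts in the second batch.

Because Beta–binomial updating is additive in the counts, the combined data contributed (α_post−α_prior, β_post−β_prior) successes and failures.
Total across both batches: 53−18=35 makes, 20−15=5 misses.
Subtract the first batch: 35−25=10 makes and 5−2=3 misses.

10 makes and 3 misses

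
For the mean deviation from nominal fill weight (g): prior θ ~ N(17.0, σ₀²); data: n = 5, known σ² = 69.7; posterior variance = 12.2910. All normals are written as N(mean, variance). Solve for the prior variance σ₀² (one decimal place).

For the Normal–Normal model with known σ², precisions add: τ_n = τ₀ + n/σ².
So 1/σ₀² = 1/12.2910 − 5/69.7 = 0.081360 − 0.071736 = 0.009624.
Hence σ₀² = 1/0.009624 ≈ 103.9.

σ₀² = 103.9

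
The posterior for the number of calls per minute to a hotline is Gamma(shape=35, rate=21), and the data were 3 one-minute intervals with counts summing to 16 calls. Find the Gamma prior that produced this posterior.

Gamma–Poisson conjugacy: posterior shape = α + Σxᵢ, posterior rate = β + n.
So α = 35 − 16 = 19 and β = 21 − 3 = 18.

Gamma(shape=19, rate=18)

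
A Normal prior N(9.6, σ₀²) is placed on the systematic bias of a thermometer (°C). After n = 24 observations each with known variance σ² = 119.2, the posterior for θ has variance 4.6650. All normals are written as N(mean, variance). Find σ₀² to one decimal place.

σ₀² = 76.8

Posterior precision equals prior precision plus data precision: 1/σ_n² = 1/σ₀² + n/σ².
So 1/σ₀² = 1/4.6650 − 24/119.2 = 0.214362 − 0.201342 = 0.013020.
Hence σ₀² = 1/0.013020 ≈ 76.8.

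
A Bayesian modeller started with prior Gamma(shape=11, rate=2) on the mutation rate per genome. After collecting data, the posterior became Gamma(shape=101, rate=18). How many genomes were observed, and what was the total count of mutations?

Gamma–Poisson conjugacy: posterior shape = α + Σxᵢ, posterior rate = β + n.
Matching: Σxᵢ = 101 − 11 = 90 and n = 18 − 2 = 16.

n = 16 genomes with total 90 mutations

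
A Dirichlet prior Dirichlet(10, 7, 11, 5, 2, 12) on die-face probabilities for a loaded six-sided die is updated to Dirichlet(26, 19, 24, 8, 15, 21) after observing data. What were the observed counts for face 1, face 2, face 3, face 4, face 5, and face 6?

For a Dirichlet(α) prior with multinomial counts c, the posterior is Dirichlet(α + c) componentwise.
Counts are posterior − prior componentwise: 26−10=16, 19−7=12, 24−11=13, 8−5=3, 15−2=13, 21−12=9.

counts (16, 12, 13, 3, 13, 9)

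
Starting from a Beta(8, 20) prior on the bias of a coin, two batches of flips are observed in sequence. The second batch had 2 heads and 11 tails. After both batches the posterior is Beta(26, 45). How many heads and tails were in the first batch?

Sequential conjugate updates are equivalent to a single update on the pooled data, so total successes = posterior α − prior α and total failures = posterior β − prior β.
Total across both batches: 26−8=18 heads, 45−20=25 tails.
Subtract the second batch: 18−2=16 heads and 25−11=14 tails.

16 heads and 14 tails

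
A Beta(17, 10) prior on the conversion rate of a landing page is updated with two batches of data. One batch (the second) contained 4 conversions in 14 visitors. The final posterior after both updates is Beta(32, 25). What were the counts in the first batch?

11 conversions and 5 bounces

Because Beta–binomial updating is additive in the counts, the combined data contributed (α_post−α_prior, β_post−β_prior) successes and failures.
Total across both batches: 32−17=15 conversions, 25−10=15 bounces.
Subtract the second batch: 15−4=11 conversions and 15−10=5 bounces.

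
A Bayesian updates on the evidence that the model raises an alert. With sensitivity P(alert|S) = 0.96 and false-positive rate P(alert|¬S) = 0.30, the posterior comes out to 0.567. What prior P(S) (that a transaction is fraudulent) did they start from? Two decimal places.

P(S) = 0.29

Bayes' rule in odds form gives O(S|E) = O(S)·[P(E|S)/P(E|¬S)], hence O(S) = O(S|E)/LR.
Posterior odds = 0.567/(1−0.567) = 1.3095. LR = 0.96/0.30 = 3.2000.
Prior odds = 1.3095/3.2000 = 0.4092, so P(S) = 0.4092/(1+0.4092) ≈ 0.29.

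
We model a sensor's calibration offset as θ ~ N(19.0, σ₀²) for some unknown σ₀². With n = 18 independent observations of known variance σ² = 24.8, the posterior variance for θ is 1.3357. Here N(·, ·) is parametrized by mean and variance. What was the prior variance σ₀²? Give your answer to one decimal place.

σ₀² = 43.7

For the Normal–Normal model with known σ², precisions add: τ_n = τ₀ + n/σ².
So 1/σ₀² = 1/1.3357 − 18/24.8 = 0.748671 − 0.725806 = 0.022865.
Hence σ₀² = 1/0.022865 ≈ 43.7.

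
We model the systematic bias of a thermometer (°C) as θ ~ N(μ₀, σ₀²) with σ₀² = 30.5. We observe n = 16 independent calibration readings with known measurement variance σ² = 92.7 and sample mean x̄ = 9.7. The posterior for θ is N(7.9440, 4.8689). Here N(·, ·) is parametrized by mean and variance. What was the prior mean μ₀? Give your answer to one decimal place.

μ₀ = -1.3

The posterior mean is a precision-weighted average: μ_n = (τ₀μ₀ + τ_data·x̄)/(τ₀+τ_data), with τ₀=1/σ₀² and τ_data=n/σ².
Here τ₀ = 1/30.5 = 0.032787 and τ_data = 16/92.7 = 0.172600, so τ_n = 0.205387.
Rearranging for μ₀: μ₀ = (μ_n·τ_n − τ_data·x̄)/τ₀ = (7.9440·0.205387 − 0.172600·9.7) / 0.032787 = -0.042626/0.032787 ≈ -1.3.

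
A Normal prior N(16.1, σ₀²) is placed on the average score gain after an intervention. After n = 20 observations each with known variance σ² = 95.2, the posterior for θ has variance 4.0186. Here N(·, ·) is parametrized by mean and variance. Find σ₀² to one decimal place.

For the Normal–Normal model with known σ², precisions add: τ_n = τ₀ + n/σ².
So 1/σ₀² = 1/4.0186 − 20/95.2 = 0.248843 − 0.210084 = 0.038759.
Hence σ₀² = 1/0.038759 ≈ 25.8.

σ₀² = 25.8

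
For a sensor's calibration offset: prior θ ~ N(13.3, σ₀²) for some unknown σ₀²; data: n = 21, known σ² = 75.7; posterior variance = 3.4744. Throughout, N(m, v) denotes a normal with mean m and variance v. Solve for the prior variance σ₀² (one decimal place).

For the Normal–Normal model with known σ², precisions add: τ_n = τ₀ + n/σ².
So 1/σ₀² = 1/3.4744 − 21/75.7 = 0.287819 − 0.277411 = 0.010408.
Hence σ₀² = 1/0.010408 ≈ 96.1.

σ₀² = 96.1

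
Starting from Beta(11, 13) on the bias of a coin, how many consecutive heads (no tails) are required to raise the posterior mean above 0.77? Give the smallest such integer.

After k heads and 0 tails the posterior is Beta(11+k, 13), with mean (11+k)/(11+13+k).
Set (11+k)/(24+k) > 0.77 and solve: k > (0.77·24 − 11)/(1 − 0.77) = 32.522.
The smallest integer exceeding 32.522 is 33.

k = 33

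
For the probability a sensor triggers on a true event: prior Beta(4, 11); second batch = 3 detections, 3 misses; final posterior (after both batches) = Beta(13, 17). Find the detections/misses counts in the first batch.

6 detections and 3 misses

Sequential conjugate updates are equivalent to a single update on the pooled data, so total successes = posterior α − prior α and total failures = posterior β − prior β.
Total across both batches: 13−4=9 detections, 17−11=6 misses.
Subtract the second batch: 9−3=6 detections and 6−3=3 misses.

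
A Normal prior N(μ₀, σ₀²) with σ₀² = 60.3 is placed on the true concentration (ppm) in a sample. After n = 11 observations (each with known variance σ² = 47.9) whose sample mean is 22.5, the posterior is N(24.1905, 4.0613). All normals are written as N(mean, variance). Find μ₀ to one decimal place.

The posterior mean is a precision-weighted average: μ_n = (τ₀μ₀ + τ_data·x̄)/(τ₀+τ_data), with τ₀=1/σ₀² and τ_data=n/σ².
Here τ₀ = 1/60.3 = 0.016584 and τ_data = 11/47.9 = 0.229645, so τ_n = 0.246229.
Rearranging for μ₀: μ₀ = (μ_n·τ_n − τ_data·x̄)/τ₀ = (24.1905·0.246229 − 0.229645·22.5) / 0.016584 = 0.789390/0.016584 ≈ 47.6.

μ₀ = 47.6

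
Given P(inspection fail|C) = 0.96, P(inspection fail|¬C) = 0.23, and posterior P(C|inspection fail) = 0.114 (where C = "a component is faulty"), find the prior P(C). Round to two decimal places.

Bayes' rule in odds form gives O(C|E) = O(C)·[P(E|C)/P(E|¬C)], hence O(C) = O(C|E)/LR.
Posterior odds = 0.114/(1−0.114) = 0.1287. LR = 0.96/0.23 = 4.1739.
Prior odds = 0.1287/4.1739 = 0.0308, so P(C) = 0.0308/(1+0.0308) ≈ 0.03.

P(C) = 0.03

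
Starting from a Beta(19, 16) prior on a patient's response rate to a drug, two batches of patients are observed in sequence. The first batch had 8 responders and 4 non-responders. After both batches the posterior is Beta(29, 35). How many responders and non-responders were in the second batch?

2 responders and 15 non-responders

Sequential conjugate updates are equivalent to a single update on the pooled data, so total successes = posterior α − prior α and total failures = posterior β − prior β.
Total across both batches: 29−19=10 responders, 35−16=19 non-responders.
Subtract the first batch: 10−8=2 responders and 19−4=15 non-responders.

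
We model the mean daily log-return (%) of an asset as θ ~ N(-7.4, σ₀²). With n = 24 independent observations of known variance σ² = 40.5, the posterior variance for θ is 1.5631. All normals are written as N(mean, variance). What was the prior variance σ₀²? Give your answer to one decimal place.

σ₀² = 21.2

For the Normal–Normal model with known σ², precisions add: τ_n = τ₀ + n/σ².
So 1/σ₀² = 1/1.5631 − 24/40.5 = 0.639754 − 0.592593 = 0.047161.
Hence σ₀² = 1/0.047161 ≈ 21.2.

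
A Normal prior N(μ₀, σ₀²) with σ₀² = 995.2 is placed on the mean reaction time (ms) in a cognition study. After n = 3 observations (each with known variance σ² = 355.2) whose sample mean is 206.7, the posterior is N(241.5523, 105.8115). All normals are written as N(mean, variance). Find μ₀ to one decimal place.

μ₀ = 534.5

With known observation variance, the Normal–Normal posterior has precision τ_n = τ₀ + n/σ² and mean μ_n = (τ₀μ₀ + (n/σ²)x̄)/τ_n.
Here τ₀ = 1/995.2 = 0.001005 and τ_data = 3/355.2 = 0.008446, so τ_n = 0.009451.
Rearranging for μ₀: μ₀ = (μ_n·τ_n − τ_data·x̄)/τ₀ = (241.5523·0.009451 − 0.008446·206.7) / 0.001005 = 0.537123/0.001005 ≈ 534.5.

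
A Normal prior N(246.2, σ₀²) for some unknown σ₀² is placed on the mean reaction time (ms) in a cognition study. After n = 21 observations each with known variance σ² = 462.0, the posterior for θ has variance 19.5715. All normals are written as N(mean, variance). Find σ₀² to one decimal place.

For the Normal–Normal model with known σ², precisions add: τ_n = τ₀ + n/σ².
So 1/σ₀² = 1/19.5715 − 21/462.0 = 0.051095 − 0.045455 = 0.005640.
Hence σ₀² = 1/0.005640 ≈ 177.3.

σ₀² = 177.3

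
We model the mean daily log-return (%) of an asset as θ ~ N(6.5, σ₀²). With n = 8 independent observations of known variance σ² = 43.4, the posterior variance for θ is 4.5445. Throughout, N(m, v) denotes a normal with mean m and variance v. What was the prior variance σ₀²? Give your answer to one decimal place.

Posterior precision equals prior precision plus data precision: 1/σ_n² = 1/σ₀² + n/σ².
So 1/σ₀² = 1/4.5445 − 8/43.4 = 0.220046 − 0.184332 = 0.035714.
Hence σ₀² = 1/0.035714 ≈ 28.0.

σ₀² = 28.0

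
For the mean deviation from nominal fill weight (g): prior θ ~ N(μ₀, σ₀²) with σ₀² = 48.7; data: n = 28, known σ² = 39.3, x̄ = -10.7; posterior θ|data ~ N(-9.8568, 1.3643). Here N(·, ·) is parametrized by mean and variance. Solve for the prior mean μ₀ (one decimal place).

μ₀ = 19.4

The posterior mean is a precision-weighted average: μ_n = (τ₀μ₀ + τ_data·x̄)/(τ₀+τ_data), with τ₀=1/σ₀² and τ_data=n/σ².
Here τ₀ = 1/48.7 = 0.020534 and τ_data = 28/39.3 = 0.712468, so τ_n = 0.733002.
Rearranging for μ₀: μ₀ = (μ_n·τ_n − τ_data·x̄)/τ₀ = (-9.8568·0.733002 − 0.712468·-10.7) / 0.020534 = 0.398353/0.020534 ≈ 19.4.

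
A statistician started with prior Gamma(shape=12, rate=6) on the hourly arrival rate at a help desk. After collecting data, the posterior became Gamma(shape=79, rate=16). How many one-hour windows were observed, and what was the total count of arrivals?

n = 10 one-hour windows with total 67 arrivals

A Gamma(α, β) prior (rate parametrization) on a Poisson rate with n observations summing to S gives posterior Gamma(α+S, β+n).
Matching: Σxᵢ = 79 − 12 = 67 and n = 16 − 6 = 10.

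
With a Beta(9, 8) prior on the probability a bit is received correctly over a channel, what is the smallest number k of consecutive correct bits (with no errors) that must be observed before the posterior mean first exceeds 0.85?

k = 37

After k correct bits and 0 errors the posterior is Beta(9+k, 8), with mean (9+k)/(9+8+k).
Set (9+k)/(17+k) > 0.85 and solve: k > (0.85·17 − 9)/(1 − 0.85) = 36.333.
The smallest integer exceeding 36.333 is 37, and checking k=37: (46)/(54) = 0.8519 > 0.85.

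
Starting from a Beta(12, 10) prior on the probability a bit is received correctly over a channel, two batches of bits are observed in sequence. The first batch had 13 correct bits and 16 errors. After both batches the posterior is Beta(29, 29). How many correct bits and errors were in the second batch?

4 correct bits and 3 errors

Sequential conjugate updates are equivalent to a single update on the pooled data, so total successes = posterior α − prior α and total failures = posterior β − prior β.
Total across both batches: 29−12=17 correct bits, 29−10=19 errors.
Subtract the first batch: 17−13=4 correct bits and 19−16=3 errors.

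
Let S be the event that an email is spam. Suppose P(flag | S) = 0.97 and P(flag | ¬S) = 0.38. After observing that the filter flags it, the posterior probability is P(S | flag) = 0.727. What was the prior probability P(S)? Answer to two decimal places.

In odds form, posterior odds = prior odds × likelihood ratio, so prior odds = posterior odds ÷ LR.
Posterior odds = 0.727/(1−0.727) = 2.6630. LR = 0.97/0.38 = 2.5526.
Prior odds = 2.6630/2.5526 = 1.0433, so P(S) = 1.0433/(1+1.0433) ≈ 0.51.

P(S) = 0.51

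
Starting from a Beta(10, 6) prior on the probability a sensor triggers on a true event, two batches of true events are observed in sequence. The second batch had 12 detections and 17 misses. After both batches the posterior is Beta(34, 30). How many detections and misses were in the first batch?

Because Beta–binomial updating is additive in the counts, the combined data contributed (α_post−α_prior, β_post−β_prior) successes and failures.
Total across both batches: 34−10=24 detections, 30−6=24 misses.
Subtract the second batch: 24−12=12 detections and 24−17=7 misses.

12 detections and 7 misses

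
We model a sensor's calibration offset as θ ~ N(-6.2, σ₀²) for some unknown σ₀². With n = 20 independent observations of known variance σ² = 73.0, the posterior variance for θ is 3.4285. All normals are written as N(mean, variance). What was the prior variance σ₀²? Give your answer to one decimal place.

For the Normal–Normal model with known σ², precisions add: τ_n = τ₀ + n/σ².
So 1/σ₀² = 1/3.4285 − 20/73.0 = 0.291673 − 0.273973 = 0.017700.
Hence σ₀² = 1/0.017700 ≈ 56.5.

σ₀² = 56.5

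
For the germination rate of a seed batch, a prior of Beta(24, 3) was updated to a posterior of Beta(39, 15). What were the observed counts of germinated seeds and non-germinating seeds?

15 germinated seeds and 12 non-germinating seeds

Beta is conjugate to the binomial likelihood: posterior = Beta(a+s, b+f).
Match parameters: s=39−24=15, f=15−3=12.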